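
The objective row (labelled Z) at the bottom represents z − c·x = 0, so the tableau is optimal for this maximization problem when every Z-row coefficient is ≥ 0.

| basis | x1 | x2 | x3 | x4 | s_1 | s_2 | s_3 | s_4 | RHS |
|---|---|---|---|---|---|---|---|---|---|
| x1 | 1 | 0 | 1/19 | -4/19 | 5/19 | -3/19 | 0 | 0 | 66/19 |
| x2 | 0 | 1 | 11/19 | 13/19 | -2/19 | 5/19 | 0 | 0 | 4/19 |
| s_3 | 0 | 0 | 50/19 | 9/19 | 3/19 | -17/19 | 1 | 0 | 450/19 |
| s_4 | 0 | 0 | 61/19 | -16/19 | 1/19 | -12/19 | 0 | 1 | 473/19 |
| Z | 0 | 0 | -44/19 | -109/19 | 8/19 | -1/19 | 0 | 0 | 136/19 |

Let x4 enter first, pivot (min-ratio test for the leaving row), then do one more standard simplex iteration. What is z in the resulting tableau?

Ratio test on column x4 — row 1: entry -4/19 ≤ 0; row 2: (4/19)/(13/19) = 4/13; row 3: (450/19)/(9/19) = 50; row 4: entry -16/19 ≤ 0. Minimum is 4/13 at row 2 (x2 leaves); pivot element 13/19.
Pivot on row 2; the Z-row RHS becomes 136/19 − (-109/19)·(4/13) = 116/13.
Next entering variable (most negative Z-row entry -6/13): s_1.
Ratio test on column s_1 — row 1: (46/13)/(3/13) = 46/3; row 2: entry -2/13 ≤ 0; row 3: (306/13)/(3/13) = 102; row 4: entry -1/13 ≤ 0. Minimum is 46/3 at row 1 (x1 leaves); pivot element 3/13.
After the second pivot the Z-row RHS is 116/13 − (-6/13)·(46/3) = 16.

16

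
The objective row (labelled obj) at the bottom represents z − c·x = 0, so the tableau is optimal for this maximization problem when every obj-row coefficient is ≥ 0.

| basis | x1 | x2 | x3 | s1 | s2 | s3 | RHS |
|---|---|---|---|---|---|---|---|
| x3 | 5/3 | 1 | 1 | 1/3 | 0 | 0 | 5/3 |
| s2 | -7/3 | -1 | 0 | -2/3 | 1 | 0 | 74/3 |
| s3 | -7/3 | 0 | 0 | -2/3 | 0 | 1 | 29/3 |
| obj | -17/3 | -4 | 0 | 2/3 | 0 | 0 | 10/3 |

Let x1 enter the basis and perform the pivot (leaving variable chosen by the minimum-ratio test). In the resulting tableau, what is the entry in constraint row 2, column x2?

Ratio test on column x1 — row 1: (5/3)/(5/3) = 1; row 2: entry -7/3 ≤ 0; row 3: entry -7/3 ≤ 0. Minimum is 1 at row 1 (x3 leaves); pivot element 5/3.
Divide row 1 by 5/3; eliminate column x1 from the other rows.
Row 2 update in column x2: -1 − (-7/3)·(3/5) = 2/5.

2/5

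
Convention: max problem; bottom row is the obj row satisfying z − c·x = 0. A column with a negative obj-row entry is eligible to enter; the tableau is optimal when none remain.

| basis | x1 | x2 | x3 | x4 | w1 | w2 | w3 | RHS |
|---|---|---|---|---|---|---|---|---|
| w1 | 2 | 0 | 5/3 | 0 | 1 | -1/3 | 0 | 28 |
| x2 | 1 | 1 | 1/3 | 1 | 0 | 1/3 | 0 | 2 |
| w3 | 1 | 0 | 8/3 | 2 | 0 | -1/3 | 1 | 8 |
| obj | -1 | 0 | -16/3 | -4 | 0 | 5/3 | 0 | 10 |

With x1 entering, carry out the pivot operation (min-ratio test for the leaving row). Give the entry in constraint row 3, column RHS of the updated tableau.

Ratio test on column x1 — row 1: 28/2 = 14; row 2: 2/1 = 2; row 3: 8/1 = 8. Minimum is 2 at row 2 (x2 leaves); pivot element 1.
Divide row 2 by 1; eliminate column x1 from the other rows.
Row 3 update in column RHS: 8 − 1·2 = 6.

6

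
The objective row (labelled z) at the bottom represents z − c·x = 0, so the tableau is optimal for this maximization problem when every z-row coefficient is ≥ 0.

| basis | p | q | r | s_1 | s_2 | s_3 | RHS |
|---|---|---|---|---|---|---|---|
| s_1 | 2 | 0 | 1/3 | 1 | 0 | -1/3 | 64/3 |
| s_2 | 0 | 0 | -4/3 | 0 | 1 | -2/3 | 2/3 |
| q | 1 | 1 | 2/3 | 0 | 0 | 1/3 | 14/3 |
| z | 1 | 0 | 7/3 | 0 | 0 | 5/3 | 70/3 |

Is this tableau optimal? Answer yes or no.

Every z-row coefficient is ≥ 0, so the tableau is optimal.

yes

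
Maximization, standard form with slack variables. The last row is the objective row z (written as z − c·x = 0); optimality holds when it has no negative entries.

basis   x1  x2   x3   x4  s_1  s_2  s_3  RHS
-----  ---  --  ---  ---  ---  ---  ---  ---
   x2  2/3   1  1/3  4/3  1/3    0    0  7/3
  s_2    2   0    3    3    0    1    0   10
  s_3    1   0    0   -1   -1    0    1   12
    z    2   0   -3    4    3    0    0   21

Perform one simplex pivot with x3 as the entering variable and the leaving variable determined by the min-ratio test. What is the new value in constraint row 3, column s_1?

-1

Ratio test on column x3 — row 1: (7/3)/(1/3) = 7; row 2: 10/3 = 10/3; row 3: entry 0 ≤ 0. Minimum is 10/3 at row 2 (s_2 leaves); pivot element 3.
Divide row 2 by 3; eliminate column x3 from the other rows.
Row 3 update in column s_1: -1 − 0·0 = -1.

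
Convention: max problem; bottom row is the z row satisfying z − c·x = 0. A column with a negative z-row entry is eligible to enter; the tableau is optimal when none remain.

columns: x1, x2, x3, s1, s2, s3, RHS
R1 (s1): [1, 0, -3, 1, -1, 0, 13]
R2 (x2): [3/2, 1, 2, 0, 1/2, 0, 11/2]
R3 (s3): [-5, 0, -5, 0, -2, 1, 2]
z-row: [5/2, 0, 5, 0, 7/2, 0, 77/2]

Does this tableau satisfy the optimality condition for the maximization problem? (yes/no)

Every z-row coefficient is ≥ 0, so the tableau is optimal.

yes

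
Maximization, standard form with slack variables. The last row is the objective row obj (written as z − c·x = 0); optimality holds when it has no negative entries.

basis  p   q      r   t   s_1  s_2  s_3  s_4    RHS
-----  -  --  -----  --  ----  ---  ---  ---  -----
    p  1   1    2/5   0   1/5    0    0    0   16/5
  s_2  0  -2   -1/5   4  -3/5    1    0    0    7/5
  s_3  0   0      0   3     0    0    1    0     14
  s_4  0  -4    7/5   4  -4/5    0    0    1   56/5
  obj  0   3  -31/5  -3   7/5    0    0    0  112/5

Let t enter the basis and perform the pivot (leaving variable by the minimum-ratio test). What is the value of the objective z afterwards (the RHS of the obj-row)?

Ratio test on column t — row 1: entry 0 ≤ 0; row 2: (7/5)/4 = 7/20; row 3: 14/3 = 14/3; row 4: (56/5)/4 = 14/5. Minimum is 7/20 at row 2 (s_2 leaves); pivot element 4.
Pivot on row 2; the obj-row RHS becomes 112/5 − (-3)·(7/20) = 469/20.

469/20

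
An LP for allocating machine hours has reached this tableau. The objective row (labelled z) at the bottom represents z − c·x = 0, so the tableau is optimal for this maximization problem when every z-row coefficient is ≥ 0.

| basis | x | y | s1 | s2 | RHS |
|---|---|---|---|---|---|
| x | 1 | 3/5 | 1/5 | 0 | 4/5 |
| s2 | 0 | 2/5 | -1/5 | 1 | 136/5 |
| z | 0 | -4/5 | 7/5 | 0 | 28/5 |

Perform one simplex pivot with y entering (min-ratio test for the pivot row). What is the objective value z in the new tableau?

20/3

Ratio test on column y — row 1: (4/5)/(3/5) = 4/3; row 2: (136/5)/(2/5) = 68. Minimum is 4/3 at row 1 (x leaves); pivot element 3/5.
Pivot on row 1; the z-row RHS becomes 28/5 − (-4/5)·(4/3) = 20/3.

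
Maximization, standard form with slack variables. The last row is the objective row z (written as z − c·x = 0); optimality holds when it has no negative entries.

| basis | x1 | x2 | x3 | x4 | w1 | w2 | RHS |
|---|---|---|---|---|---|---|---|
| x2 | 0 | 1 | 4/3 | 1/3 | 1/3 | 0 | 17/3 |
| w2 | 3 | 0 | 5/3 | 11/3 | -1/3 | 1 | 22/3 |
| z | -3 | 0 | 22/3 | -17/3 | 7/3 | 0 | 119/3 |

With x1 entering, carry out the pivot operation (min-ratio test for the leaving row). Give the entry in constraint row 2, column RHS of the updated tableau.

22/9

Ratio test on column x1 — row 1: entry 0 ≤ 0; row 2: (22/3)/3 = 22/9. Minimum is 22/9 at row 2 (w2 leaves); pivot element 3.
Divide row 2 by 3; eliminate column x1 from the other rows.
In the new row 2, the RHS entry is the old entry divided by the pivot: (22/3)/3 = 22/9.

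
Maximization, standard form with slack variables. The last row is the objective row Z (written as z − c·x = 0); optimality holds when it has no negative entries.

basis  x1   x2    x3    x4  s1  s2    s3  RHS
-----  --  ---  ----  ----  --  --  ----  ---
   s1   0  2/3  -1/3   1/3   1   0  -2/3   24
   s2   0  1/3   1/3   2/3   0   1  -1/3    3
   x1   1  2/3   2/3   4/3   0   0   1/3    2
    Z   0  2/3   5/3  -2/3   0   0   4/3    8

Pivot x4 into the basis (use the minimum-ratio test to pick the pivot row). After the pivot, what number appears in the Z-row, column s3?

Ratio test on column x4 — row 1: 24/(1/3) = 72; row 2: 3/(2/3) = 9/2; row 3: 2/(4/3) = 3/2. Minimum is 3/2 at row 3 (x1 leaves); pivot element 4/3.
Divide row 3 by 4/3; eliminate column x4 from the other rows.
Z-row update in column s3: 4/3 − (-2/3)·(1/4) = 3/2.

3/2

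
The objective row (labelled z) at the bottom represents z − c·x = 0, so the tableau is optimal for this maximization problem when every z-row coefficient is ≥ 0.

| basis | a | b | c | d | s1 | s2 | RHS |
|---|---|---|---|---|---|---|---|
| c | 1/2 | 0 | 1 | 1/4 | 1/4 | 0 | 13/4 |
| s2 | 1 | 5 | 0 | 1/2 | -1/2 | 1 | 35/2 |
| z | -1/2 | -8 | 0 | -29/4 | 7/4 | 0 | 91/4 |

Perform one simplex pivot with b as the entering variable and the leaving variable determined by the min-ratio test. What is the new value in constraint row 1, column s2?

Ratio test on column b — row 1: entry 0 ≤ 0; row 2: (35/2)/5 = 7/2. Minimum is 7/2 at row 2 (s2 leaves); pivot element 5.
Divide row 2 by 5; eliminate column b from the other rows.
Row 1 update in column s2: 0 − 0·(1/5) = 0.

0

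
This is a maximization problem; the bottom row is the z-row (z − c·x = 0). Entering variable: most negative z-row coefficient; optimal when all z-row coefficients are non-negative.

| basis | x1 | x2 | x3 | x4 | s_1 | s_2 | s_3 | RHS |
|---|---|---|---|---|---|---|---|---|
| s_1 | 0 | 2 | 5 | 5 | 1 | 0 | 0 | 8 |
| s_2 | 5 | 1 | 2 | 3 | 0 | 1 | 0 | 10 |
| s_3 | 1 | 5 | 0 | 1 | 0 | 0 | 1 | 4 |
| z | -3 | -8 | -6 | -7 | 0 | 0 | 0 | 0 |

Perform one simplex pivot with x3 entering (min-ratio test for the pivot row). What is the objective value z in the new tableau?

Ratio test on column x3 — row 1: 8/5 = 8/5; row 2: 10/2 = 5; row 3: entry 0 ≤ 0. Minimum is 8/5 at row 1 (s_1 leaves); pivot element 5.
Pivot on row 1; the z-row RHS becomes 0 − (-6)·(8/5) = 48/5.

48/5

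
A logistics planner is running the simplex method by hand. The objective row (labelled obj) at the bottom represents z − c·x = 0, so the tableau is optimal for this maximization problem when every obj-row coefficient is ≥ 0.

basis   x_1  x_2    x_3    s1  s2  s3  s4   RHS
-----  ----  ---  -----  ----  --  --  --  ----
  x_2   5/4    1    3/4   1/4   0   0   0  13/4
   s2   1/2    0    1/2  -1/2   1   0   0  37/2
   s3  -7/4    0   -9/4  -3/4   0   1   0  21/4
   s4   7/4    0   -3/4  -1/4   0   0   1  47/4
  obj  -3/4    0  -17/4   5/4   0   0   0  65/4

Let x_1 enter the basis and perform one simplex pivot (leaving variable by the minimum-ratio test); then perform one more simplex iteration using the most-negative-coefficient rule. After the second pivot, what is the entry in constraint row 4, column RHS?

Ratio test on column x_1 — row 1: (13/4)/(5/4) = 13/5; row 2: (37/2)/(1/2) = 37; row 3: entry -7/4 ≤ 0; row 4: (47/4)/(7/4) = 47/7. Minimum is 13/5 at row 1 (x_2 leaves); pivot element 5/4.
Divide row 1 by 5/4; eliminate column x_1 from the other rows.
Second iteration: most negative obj-row entry is -19/5 in column x_3, so x_3 enters.
Ratio test on column x_3 — row 1: (13/5)/(3/5) = 13/3; row 2: (86/5)/(1/5) = 86; row 3: entry -6/5 ≤ 0; row 4: entry -9/5 ≤ 0. Minimum is 13/3 at row 1 (x_1 leaves); pivot element 3/5.
Divide row 1 by 3/5; eliminate column x_3 from the other rows.
After both pivots, the entry at constraint row 4, column RHS is 15.

15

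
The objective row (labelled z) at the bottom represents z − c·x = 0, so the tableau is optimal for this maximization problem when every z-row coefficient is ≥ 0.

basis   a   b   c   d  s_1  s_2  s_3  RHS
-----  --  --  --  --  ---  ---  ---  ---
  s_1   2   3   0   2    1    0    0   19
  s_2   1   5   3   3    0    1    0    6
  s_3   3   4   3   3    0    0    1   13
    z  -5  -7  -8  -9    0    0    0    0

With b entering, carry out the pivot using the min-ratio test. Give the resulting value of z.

Ratio test on column b — row 1: 19/3 = 19/3; row 2: 6/5 = 6/5; row 3: 13/4 = 13/4. Minimum is 6/5 at row 2 (s_2 leaves); pivot element 5.
Pivot on row 2; the z-row RHS becomes 0 − (-7)·(6/5) = 42/5.

42/5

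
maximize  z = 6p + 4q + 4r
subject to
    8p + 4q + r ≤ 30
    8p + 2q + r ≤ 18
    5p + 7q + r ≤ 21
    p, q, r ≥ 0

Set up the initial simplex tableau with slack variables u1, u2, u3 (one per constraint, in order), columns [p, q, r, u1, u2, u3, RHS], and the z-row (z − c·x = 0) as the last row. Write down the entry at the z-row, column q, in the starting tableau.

The z-row carries the negated objective coefficients: the q entry is -4.

-4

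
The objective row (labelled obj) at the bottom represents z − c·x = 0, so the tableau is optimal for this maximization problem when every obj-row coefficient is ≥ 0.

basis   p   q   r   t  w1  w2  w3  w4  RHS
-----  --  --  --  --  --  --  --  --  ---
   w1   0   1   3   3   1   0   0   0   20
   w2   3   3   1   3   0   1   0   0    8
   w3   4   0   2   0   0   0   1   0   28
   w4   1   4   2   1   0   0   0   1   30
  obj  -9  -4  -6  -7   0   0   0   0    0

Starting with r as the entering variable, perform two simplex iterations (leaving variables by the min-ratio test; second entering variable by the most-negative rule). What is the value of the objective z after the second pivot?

Ratio test on column r — row 1: 20/3 = 20/3; row 2: 8/1 = 8; row 3: 28/2 = 14; row 4: 30/2 = 15. Minimum is 20/3 at row 1 (w1 leaves); pivot element 3.
Pivot on row 1; the obj-row RHS becomes 0 − (-6)·(20/3) = 40.
Next entering variable (most negative obj-row entry -9): p.
Ratio test on column p — row 1: entry 0 ≤ 0; row 2: (4/3)/3 = 4/9; row 3: (44/3)/4 = 11/3; row 4: (50/3)/1 = 50/3. Minimum is 4/9 at row 2 (w2 leaves); pivot element 3.
After the second pivot the obj-row RHS is 40 − (-9)·(4/9) = 44.

44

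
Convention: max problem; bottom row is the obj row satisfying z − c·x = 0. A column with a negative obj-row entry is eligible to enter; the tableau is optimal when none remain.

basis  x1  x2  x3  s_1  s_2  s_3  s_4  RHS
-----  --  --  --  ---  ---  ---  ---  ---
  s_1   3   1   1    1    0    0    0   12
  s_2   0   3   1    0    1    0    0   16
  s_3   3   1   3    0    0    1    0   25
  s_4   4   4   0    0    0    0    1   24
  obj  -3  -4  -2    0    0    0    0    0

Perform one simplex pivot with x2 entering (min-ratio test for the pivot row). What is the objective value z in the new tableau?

Ratio test on column x2 — row 1: 12/1 = 12; row 2: 16/3 = 16/3; row 3: 25/1 = 25; row 4: 24/4 = 6. Minimum is 16/3 at row 2 (s_2 leaves); pivot element 3.
Pivot on row 2; the obj-row RHS becomes 0 − (-4)·(16/3) = 64/3.

64/3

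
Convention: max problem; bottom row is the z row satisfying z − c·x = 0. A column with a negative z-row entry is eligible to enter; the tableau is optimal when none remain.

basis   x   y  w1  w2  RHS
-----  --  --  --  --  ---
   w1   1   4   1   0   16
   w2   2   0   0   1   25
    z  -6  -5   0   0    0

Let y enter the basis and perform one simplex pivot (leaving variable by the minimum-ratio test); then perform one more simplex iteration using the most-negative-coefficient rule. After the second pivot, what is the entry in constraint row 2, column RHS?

25/2

Ratio test on column y — row 1: 16/4 = 4; row 2: entry 0 ≤ 0. Minimum is 4 at row 1 (w1 leaves); pivot element 4.
Divide row 1 by 4; eliminate column y from the other rows.
Second iteration: most negative z-row entry is -19/4 in column x, so x enters.
Ratio test on column x — row 1: 4/(1/4) = 16; row 2: 25/2 = 25/2. Minimum is 25/2 at row 2 (w2 leaves); pivot element 2.
Divide row 2 by 2; eliminate column x from the other rows.
After both pivots, the entry at constraint row 2, column RHS is 25/2.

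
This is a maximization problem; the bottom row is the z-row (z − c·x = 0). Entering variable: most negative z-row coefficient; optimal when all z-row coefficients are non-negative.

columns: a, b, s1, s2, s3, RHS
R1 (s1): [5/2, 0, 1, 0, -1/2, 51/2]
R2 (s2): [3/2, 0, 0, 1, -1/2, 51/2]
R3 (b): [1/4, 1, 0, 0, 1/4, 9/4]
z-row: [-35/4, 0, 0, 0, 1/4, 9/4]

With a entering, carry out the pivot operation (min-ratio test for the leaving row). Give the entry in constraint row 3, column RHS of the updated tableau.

Ratio test on column a — row 1: (51/2)/(5/2) = 51/5; row 2: (51/2)/(3/2) = 17; row 3: (9/4)/(1/4) = 9. Minimum is 9 at row 3 (b leaves); pivot element 1/4.
Divide row 3 by 1/4; eliminate column a from the other rows.
In the new row 3, the RHS entry is the old entry divided by the pivot: (9/4)/(1/4) = 9.

9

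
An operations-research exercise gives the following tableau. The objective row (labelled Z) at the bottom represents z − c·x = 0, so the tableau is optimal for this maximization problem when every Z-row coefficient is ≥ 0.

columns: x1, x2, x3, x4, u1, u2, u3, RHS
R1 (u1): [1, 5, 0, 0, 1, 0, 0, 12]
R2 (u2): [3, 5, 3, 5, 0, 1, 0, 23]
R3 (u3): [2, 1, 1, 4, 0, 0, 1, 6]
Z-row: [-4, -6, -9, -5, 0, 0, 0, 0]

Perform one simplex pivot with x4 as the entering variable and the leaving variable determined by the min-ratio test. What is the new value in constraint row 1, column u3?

Ratio test on column x4 — row 1: entry 0 ≤ 0; row 2: 23/5 = 23/5; row 3: 6/4 = 3/2. Minimum is 3/2 at row 3 (u3 leaves); pivot element 4.
Divide row 3 by 4; eliminate column x4 from the other rows.
Row 1 update in column u3: 0 − 0·(1/4) = 0.

0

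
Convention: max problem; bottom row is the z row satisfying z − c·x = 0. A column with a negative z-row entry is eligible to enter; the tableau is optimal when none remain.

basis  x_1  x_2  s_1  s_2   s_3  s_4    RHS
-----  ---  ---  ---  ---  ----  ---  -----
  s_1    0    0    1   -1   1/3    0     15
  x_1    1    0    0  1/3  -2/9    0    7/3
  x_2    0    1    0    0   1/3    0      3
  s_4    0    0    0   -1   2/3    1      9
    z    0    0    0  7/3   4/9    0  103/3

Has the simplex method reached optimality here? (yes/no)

yes

Every z-row coefficient is ≥ 0, so the tableau is optimal.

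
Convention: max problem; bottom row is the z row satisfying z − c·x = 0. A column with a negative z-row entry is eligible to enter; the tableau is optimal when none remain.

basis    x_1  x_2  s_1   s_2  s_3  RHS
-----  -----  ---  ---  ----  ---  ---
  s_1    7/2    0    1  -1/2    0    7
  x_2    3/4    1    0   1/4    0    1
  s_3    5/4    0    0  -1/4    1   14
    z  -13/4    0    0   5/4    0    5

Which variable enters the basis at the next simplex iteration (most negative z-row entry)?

x_1

Negative z-row entries: x_1: -13/4.
The most negative is -13/4 in column x_1, so x_1 enters.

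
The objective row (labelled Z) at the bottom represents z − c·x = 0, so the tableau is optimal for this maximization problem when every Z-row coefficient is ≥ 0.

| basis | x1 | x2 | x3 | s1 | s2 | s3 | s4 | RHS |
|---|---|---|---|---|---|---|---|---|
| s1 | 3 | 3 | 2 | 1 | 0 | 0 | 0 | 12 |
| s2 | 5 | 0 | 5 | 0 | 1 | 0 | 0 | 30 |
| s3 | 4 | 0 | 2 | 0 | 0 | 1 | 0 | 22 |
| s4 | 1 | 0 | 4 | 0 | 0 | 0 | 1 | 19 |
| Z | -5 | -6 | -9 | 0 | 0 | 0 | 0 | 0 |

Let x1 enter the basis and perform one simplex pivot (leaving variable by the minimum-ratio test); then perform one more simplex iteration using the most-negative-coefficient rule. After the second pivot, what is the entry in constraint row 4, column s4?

Ratio test on column x1 — row 1: 12/3 = 4; row 2: 30/5 = 6; row 3: 22/4 = 11/2; row 4: 19/1 = 19. Minimum is 4 at row 1 (s1 leaves); pivot element 3.
Divide row 1 by 3; eliminate column x1 from the other rows.
Second iteration: most negative Z-row entry is -17/3 in column x3, so x3 enters.
Ratio test on column x3 — row 1: 4/(2/3) = 6; row 2: 10/(5/3) = 6; row 3: entry -2/3 ≤ 0; row 4: 15/(10/3) = 9/2. Minimum is 9/2 at row 4 (s4 leaves); pivot element 10/3.
Divide row 4 by 10/3; eliminate column x3 from the other rows.
After both pivots, the entry at constraint row 4, column s4 is 3/10.

3/10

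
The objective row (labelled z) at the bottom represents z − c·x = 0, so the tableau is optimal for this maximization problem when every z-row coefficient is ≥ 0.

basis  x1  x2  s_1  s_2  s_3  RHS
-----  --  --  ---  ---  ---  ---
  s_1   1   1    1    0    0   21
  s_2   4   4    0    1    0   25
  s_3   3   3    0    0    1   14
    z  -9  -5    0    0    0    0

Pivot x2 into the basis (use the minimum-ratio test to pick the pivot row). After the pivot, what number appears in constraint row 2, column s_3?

Ratio test on column x2 — row 1: 21/1 = 21; row 2: 25/4 = 25/4; row 3: 14/3 = 14/3. Minimum is 14/3 at row 3 (s_3 leaves); pivot element 3.
Divide row 3 by 3; eliminate column x2 from the other rows.
Row 2 update in column s_3: 0 − 4·(1/3) = -4/3.

-4/3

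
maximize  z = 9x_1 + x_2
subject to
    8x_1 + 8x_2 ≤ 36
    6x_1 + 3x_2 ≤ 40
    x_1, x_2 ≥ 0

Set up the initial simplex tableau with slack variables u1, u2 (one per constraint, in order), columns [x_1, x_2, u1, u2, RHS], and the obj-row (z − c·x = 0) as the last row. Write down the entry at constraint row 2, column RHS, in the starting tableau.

40

The RHS of constraint 2 is b_2 = 40.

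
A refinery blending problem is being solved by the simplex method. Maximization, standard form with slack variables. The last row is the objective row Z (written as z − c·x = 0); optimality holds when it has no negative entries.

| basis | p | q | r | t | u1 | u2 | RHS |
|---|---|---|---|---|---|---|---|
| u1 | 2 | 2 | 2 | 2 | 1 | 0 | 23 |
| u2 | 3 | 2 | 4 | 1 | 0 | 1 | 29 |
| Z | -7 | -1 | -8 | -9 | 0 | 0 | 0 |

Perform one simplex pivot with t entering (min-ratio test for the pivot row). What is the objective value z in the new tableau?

Ratio test on column t — row 1: 23/2 = 23/2; row 2: 29/1 = 29. Minimum is 23/2 at row 1 (u1 leaves); pivot element 2.
Pivot on row 1; the Z-row RHS becomes 0 − (-9)·(23/2) = 207/2.

207/2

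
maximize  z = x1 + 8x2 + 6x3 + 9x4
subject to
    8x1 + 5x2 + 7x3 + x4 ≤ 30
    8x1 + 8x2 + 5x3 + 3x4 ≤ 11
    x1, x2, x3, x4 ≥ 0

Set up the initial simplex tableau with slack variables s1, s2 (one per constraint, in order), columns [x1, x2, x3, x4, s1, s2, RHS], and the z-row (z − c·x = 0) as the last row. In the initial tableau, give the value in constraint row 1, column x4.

1

Constraint 1 has coefficient 1 on x4.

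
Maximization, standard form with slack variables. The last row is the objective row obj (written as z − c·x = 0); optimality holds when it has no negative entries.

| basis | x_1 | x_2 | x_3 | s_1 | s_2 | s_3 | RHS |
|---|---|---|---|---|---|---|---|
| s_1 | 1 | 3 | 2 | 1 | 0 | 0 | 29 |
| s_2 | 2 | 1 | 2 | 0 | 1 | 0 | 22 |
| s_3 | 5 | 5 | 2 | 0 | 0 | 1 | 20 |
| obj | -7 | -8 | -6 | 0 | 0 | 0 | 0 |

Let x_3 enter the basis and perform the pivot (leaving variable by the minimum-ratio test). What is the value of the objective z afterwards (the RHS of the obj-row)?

Ratio test on column x_3 — row 1: 29/2 = 29/2; row 2: 22/2 = 11; row 3: 20/2 = 10. Minimum is 10 at row 3 (s_3 leaves); pivot element 2.
Pivot on row 3; the obj-row RHS becomes 0 − (-6)·10 = 60.

60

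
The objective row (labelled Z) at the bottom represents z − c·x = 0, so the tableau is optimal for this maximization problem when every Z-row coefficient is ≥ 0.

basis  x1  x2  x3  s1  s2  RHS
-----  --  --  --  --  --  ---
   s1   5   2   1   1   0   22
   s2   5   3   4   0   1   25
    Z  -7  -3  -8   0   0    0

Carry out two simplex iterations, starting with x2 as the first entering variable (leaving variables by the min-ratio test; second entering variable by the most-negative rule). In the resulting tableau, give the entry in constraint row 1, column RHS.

63/4

Ratio test on column x2 — row 1: 22/2 = 11; row 2: 25/3 = 25/3. Minimum is 25/3 at row 2 (s2 leaves); pivot element 3.
Divide row 2 by 3; eliminate column x2 from the other rows.
Second iteration: most negative Z-row entry is -4 in column x3, so x3 enters.
Ratio test on column x3 — row 1: entry -5/3 ≤ 0; row 2: (25/3)/(4/3) = 25/4. Minimum is 25/4 at row 2 (x2 leaves); pivot element 4/3.
Divide row 2 by 4/3; eliminate column x3 from the other rows.
After both pivots, the entry at constraint row 1, column RHS is 63/4.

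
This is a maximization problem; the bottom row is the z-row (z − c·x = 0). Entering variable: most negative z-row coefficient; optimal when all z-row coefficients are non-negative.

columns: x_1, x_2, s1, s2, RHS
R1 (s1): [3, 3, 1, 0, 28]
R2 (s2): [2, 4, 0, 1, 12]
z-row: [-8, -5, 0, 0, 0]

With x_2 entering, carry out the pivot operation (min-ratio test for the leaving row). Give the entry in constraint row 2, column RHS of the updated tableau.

3

Ratio test on column x_2 — row 1: 28/3 = 28/3; row 2: 12/4 = 3. Minimum is 3 at row 2 (s2 leaves); pivot element 4.
Divide row 2 by 4; eliminate column x_2 from the other rows.
In the new row 2, the RHS entry is the old entry divided by the pivot: 12/4 = 3.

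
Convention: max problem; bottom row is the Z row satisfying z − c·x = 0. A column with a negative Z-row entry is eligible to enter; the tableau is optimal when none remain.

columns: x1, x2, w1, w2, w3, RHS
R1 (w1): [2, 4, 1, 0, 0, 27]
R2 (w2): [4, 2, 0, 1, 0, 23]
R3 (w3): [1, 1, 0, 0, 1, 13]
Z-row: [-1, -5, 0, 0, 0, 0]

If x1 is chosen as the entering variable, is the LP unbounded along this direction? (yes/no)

no

Column x1 has positive entries in row(s) 1, 2, 3, so the ratio test bounds it — not unbounded.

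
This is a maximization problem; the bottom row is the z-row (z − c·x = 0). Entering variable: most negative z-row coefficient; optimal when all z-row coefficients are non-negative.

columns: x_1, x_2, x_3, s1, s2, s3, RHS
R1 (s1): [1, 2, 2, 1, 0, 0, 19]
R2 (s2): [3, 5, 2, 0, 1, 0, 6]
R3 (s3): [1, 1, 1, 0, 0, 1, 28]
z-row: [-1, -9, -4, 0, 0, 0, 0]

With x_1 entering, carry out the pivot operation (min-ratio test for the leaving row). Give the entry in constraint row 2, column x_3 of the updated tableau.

2/3

Ratio test on column x_1 — row 1: 19/1 = 19; row 2: 6/3 = 2; row 3: 28/1 = 28. Minimum is 2 at row 2 (s2 leaves); pivot element 3.
Divide row 2 by 3; eliminate column x_1 from the other rows.
In the new row 2, the x_3 entry is the old entry divided by the pivot: 2/3 = 2/3.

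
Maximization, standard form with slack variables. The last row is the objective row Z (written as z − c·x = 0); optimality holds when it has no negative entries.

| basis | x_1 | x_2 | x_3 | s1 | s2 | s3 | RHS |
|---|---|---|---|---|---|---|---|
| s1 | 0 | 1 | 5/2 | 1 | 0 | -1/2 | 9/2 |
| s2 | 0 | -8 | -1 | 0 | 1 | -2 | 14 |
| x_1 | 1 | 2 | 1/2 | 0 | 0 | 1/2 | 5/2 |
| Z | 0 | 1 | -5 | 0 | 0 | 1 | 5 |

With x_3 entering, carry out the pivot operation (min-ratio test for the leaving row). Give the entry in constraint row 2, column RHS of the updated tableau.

79/5

Ratio test on column x_3 — row 1: (9/2)/(5/2) = 9/5; row 2: entry -1 ≤ 0; row 3: (5/2)/(1/2) = 5. Minimum is 9/5 at row 1 (s1 leaves); pivot element 5/2.
Divide row 1 by 5/2; eliminate column x_3 from the other rows.
Row 2 update in column RHS: 14 − (-1)·(9/5) = 79/5.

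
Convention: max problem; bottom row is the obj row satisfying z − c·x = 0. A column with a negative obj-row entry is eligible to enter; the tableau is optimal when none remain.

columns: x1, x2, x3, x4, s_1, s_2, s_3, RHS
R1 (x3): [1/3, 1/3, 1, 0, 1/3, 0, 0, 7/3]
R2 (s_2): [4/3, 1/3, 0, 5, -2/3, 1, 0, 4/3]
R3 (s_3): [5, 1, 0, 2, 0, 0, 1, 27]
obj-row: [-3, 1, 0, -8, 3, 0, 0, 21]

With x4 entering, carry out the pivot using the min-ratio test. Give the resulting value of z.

347/15

Ratio test on column x4 — row 1: entry 0 ≤ 0; row 2: (4/3)/5 = 4/15; row 3: 27/2 = 27/2. Minimum is 4/15 at row 2 (s_2 leaves); pivot element 5.
Pivot on row 2; the obj-row RHS becomes 21 − (-8)·(4/15) = 347/15.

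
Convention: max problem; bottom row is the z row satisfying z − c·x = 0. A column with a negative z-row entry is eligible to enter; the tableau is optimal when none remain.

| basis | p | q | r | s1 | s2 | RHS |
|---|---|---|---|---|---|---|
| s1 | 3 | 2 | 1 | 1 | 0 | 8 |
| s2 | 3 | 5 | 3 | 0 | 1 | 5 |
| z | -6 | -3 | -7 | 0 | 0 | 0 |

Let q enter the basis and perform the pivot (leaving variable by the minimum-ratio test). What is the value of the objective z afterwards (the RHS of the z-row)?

Ratio test on column q — row 1: 8/2 = 4; row 2: 5/5 = 1. Minimum is 1 at row 2 (s2 leaves); pivot element 5.
Pivot on row 2; the z-row RHS becomes 0 − (-3)·1 = 3.

3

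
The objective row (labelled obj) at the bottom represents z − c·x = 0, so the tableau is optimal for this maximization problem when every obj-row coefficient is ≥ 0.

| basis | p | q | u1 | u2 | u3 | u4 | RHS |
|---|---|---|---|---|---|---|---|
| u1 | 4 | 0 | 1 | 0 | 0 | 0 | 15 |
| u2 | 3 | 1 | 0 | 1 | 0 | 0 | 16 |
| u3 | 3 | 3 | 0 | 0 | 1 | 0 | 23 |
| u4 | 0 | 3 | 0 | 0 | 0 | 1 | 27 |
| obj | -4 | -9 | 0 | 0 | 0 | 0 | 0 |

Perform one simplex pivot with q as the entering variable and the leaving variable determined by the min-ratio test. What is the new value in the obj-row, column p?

5

Ratio test on column q — row 1: entry 0 ≤ 0; row 2: 16/1 = 16; row 3: 23/3 = 23/3; row 4: 27/3 = 9. Minimum is 23/3 at row 3 (u3 leaves); pivot element 3.
Divide row 3 by 3; eliminate column q from the other rows.
obj-row update in column p: -4 − (-9)·1 = 5.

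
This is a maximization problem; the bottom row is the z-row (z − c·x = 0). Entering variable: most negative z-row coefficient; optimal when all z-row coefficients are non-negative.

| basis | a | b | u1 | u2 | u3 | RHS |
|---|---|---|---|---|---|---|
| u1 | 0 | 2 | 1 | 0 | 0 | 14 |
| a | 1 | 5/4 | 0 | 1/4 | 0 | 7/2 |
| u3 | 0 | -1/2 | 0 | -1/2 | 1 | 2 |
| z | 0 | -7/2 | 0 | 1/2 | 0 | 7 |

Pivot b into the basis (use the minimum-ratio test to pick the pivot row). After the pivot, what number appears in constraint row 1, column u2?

Ratio test on column b — row 1: 14/2 = 7; row 2: (7/2)/(5/4) = 14/5; row 3: entry -1/2 ≤ 0. Minimum is 14/5 at row 2 (a leaves); pivot element 5/4.
Divide row 2 by 5/4; eliminate column b from the other rows.
Row 1 update in column u2: 0 − 2·(1/5) = -2/5.

-2/5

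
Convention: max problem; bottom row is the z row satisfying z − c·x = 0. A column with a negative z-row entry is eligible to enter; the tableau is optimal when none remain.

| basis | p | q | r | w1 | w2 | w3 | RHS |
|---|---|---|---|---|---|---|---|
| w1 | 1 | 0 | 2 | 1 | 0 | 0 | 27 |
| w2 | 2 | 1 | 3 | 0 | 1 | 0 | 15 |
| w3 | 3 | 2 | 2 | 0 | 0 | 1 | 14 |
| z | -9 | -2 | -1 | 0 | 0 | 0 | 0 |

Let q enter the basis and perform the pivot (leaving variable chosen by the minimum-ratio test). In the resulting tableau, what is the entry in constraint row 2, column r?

2

Ratio test on column q — row 1: entry 0 ≤ 0; row 2: 15/1 = 15; row 3: 14/2 = 7. Minimum is 7 at row 3 (w3 leaves); pivot element 2.
Divide row 3 by 2; eliminate column q from the other rows.
Row 2 update in column r: 3 − 1·1 = 2.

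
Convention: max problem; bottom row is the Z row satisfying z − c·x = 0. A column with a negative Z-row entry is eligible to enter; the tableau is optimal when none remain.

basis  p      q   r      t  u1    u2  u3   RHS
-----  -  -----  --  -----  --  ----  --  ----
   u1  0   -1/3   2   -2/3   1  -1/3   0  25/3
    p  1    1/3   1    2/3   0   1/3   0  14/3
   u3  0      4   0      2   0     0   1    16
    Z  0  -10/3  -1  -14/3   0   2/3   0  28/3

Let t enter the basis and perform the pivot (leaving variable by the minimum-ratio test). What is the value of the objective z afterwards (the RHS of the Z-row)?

Ratio test on column t — row 1: entry -2/3 ≤ 0; row 2: (14/3)/(2/3) = 7; row 3: 16/2 = 8. Minimum is 7 at row 2 (p leaves); pivot element 2/3.
Pivot on row 2; the Z-row RHS becomes 28/3 − (-14/3)·7 = 42.

42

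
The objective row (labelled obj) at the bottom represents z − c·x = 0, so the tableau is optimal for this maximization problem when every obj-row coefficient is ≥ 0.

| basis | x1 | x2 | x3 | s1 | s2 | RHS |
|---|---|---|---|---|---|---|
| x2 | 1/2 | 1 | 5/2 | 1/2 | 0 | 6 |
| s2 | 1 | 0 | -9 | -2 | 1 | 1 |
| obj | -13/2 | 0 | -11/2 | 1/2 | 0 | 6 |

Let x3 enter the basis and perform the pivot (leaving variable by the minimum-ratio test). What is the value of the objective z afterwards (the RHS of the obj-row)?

Ratio test on column x3 — row 1: 6/(5/2) = 12/5; row 2: entry -9 ≤ 0. Minimum is 12/5 at row 1 (x2 leaves); pivot element 5/2.
Pivot on row 1; the obj-row RHS becomes 6 − (-11/2)·(12/5) = 96/5.

96/5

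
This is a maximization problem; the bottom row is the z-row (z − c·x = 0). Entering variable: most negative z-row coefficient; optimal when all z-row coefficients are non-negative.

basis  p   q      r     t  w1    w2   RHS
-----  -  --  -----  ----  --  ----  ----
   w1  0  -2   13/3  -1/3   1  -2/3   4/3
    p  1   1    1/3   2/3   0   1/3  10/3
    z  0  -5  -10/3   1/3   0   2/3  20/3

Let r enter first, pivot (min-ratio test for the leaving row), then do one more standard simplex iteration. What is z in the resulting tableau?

26

Ratio test on column r — row 1: (4/3)/(13/3) = 4/13; row 2: (10/3)/(1/3) = 10. Minimum is 4/13 at row 1 (w1 leaves); pivot element 13/3.
Pivot on row 1; the z-row RHS becomes 20/3 − (-10/3)·(4/13) = 100/13.
Next entering variable (most negative z-row entry -85/13): q.
Ratio test on column q — row 1: entry -6/13 ≤ 0; row 2: (42/13)/(15/13) = 14/5. Minimum is 14/5 at row 2 (p leaves); pivot element 15/13.
After the second pivot the z-row RHS is 100/13 − (-85/13)·(14/5) = 26.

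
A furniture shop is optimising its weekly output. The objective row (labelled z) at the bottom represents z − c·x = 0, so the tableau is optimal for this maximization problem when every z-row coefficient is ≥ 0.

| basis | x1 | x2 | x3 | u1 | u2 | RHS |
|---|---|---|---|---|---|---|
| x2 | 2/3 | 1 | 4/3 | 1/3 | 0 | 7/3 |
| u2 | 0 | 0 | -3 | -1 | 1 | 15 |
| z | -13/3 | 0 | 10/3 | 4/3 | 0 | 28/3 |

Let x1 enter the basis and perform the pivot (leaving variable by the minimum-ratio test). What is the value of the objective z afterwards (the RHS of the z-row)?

49/2

Ratio test on column x1 — row 1: (7/3)/(2/3) = 7/2; row 2: entry 0 ≤ 0. Minimum is 7/2 at row 1 (x2 leaves); pivot element 2/3.
Pivot on row 1; the z-row RHS becomes 28/3 − (-13/3)·(7/2) = 49/2.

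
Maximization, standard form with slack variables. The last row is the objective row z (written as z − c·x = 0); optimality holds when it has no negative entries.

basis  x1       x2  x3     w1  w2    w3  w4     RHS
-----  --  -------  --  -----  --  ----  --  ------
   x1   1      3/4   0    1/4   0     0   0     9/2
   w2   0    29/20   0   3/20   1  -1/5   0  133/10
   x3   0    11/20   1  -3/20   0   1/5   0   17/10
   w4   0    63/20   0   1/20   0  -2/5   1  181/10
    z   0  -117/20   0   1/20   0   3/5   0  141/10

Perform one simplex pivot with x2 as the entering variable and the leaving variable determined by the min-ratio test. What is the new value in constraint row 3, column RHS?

Ratio test on column x2 — row 1: (9/2)/(3/4) = 6; row 2: (133/10)/(29/20) = 266/29; row 3: (17/10)/(11/20) = 34/11; row 4: (181/10)/(63/20) = 362/63. Minimum is 34/11 at row 3 (x3 leaves); pivot element 11/20.
Divide row 3 by 11/20; eliminate column x2 from the other rows.
In the new row 3, the RHS entry is the old entry divided by the pivot: (17/10)/(11/20) = 34/11.

34/11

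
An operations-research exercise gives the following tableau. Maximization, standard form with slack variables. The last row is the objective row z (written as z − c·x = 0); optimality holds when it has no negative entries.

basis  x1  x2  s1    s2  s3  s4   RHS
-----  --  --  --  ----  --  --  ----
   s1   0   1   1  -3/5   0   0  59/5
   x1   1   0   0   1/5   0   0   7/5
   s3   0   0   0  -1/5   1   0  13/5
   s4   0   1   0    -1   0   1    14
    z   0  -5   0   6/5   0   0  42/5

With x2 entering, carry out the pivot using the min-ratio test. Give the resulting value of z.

337/5

Ratio test on column x2 — row 1: (59/5)/1 = 59/5; row 2: entry 0 ≤ 0; row 3: entry 0 ≤ 0; row 4: 14/1 = 14. Minimum is 59/5 at row 1 (s1 leaves); pivot element 1.
Pivot on row 1; the z-row RHS becomes 42/5 − (-5)·(59/5) = 337/5.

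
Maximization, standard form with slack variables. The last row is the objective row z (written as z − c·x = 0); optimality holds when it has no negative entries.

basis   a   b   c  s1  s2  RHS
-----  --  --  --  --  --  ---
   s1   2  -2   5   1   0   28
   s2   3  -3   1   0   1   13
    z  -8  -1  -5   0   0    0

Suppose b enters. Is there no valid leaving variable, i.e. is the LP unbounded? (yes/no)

yes

Every constraint-row entry in column b is ≤ 0, so increasing b is unbounded.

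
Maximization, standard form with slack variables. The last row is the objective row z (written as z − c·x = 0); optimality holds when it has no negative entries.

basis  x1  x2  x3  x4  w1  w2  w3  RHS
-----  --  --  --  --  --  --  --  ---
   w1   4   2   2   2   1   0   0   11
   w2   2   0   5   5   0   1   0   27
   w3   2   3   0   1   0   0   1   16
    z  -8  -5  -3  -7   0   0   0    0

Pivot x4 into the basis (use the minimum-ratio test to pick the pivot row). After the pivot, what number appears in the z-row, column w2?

7/5

Ratio test on column x4 — row 1: 11/2 = 11/2; row 2: 27/5 = 27/5; row 3: 16/1 = 16. Minimum is 27/5 at row 2 (w2 leaves); pivot element 5.
Divide row 2 by 5; eliminate column x4 from the other rows.
z-row update in column w2: 0 − (-7)·(1/5) = 7/5.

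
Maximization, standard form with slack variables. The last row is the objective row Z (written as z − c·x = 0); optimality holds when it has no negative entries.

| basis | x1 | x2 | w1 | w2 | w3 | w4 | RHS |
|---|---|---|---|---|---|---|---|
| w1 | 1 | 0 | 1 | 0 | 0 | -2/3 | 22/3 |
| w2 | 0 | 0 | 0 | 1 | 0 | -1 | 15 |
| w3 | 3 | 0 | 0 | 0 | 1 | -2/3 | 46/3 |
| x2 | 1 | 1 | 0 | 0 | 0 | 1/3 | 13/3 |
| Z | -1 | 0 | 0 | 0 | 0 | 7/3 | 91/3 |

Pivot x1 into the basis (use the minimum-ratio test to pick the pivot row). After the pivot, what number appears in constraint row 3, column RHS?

Ratio test on column x1 — row 1: (22/3)/1 = 22/3; row 2: entry 0 ≤ 0; row 3: (46/3)/3 = 46/9; row 4: (13/3)/1 = 13/3. Minimum is 13/3 at row 4 (x2 leaves); pivot element 1.
Divide row 4 by 1; eliminate column x1 from the other rows.
Row 3 update in column RHS: 46/3 − 3·(13/3) = 7/3.

7/3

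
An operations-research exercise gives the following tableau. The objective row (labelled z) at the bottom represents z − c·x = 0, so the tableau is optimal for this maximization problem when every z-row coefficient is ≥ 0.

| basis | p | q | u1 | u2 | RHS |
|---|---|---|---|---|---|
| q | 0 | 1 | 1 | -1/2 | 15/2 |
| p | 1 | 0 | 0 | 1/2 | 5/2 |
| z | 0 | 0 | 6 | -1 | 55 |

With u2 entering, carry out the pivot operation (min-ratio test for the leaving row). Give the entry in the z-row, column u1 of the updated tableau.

6

Ratio test on column u2 — row 1: entry -1/2 ≤ 0; row 2: (5/2)/(1/2) = 5. Minimum is 5 at row 2 (p leaves); pivot element 1/2.
Divide row 2 by 1/2; eliminate column u2 from the other rows.
z-row update in column u1: 6 − (-1)·0 = 6.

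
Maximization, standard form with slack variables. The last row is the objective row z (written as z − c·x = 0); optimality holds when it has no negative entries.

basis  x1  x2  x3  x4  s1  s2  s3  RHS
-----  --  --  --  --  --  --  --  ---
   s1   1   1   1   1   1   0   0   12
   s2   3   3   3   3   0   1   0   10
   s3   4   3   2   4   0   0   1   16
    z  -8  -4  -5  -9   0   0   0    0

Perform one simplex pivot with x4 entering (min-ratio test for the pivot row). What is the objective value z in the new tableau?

Ratio test on column x4 — row 1: 12/1 = 12; row 2: 10/3 = 10/3; row 3: 16/4 = 4. Minimum is 10/3 at row 2 (s2 leaves); pivot element 3.
Pivot on row 2; the z-row RHS becomes 0 − (-9)·(10/3) = 30.

30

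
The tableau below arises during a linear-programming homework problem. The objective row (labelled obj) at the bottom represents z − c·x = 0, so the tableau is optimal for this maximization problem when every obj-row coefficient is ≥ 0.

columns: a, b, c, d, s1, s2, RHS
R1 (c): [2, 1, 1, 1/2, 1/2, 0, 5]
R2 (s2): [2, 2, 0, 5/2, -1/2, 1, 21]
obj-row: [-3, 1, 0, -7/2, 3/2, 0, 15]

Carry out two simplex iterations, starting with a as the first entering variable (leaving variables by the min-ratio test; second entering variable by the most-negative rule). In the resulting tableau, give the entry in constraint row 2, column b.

Ratio test on column a — row 1: 5/2 = 5/2; row 2: 21/2 = 21/2. Minimum is 5/2 at row 1 (c leaves); pivot element 2.
Divide row 1 by 2; eliminate column a from the other rows.
Second iteration: most negative obj-row entry is -11/4 in column d, so d enters.
Ratio test on column d — row 1: (5/2)/(1/4) = 10; row 2: 16/2 = 8. Minimum is 8 at row 2 (s2 leaves); pivot element 2.
Divide row 2 by 2; eliminate column d from the other rows.
After both pivots, the entry at constraint row 2, column b is 1/2.

1/2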